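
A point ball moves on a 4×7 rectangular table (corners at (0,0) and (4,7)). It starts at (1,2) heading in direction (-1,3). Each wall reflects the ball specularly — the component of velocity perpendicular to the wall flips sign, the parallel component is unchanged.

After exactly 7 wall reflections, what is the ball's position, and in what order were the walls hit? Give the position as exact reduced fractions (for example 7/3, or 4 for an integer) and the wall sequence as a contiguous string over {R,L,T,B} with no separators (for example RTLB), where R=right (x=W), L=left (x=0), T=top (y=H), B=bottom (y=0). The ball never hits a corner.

Final position: (0,1)
Wall sequence: LTBRTBL

1. t=1 → L at (0,5); v=(1,3)
2. t=2/3 → T at (2/3,7); v=(1,-3)
3. t=7/3 → B at (3,0); v=(1,3)
4. t=1 → R at (4,3); v=(-1,3)
5. t=4/3 → T at (8/3,7); v=(-1,-3)
6. t=7/3 → B at (1/3,0); v=(-1,3)
7. t=1/3 → L at (0,1); v=(1,3)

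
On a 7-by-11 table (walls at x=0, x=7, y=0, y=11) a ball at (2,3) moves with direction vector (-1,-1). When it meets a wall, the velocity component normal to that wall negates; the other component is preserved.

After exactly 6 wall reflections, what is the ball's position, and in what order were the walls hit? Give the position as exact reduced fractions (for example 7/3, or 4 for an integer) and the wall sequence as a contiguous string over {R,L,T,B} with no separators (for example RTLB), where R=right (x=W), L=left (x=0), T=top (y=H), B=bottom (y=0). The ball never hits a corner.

1. t=2 → L at (0,1); v=(1,-1)
2. t=1 → B at (1,0); v=(1,1)
3. t=6 → R at (7,6); v=(-1,1)
4. t=5 → T at (2,11); v=(-1,-1)
5. t=2 → L at (0,9); v=(1,-1)
6. t=7 → R at (7,2); v=(-1,-1)

Final position: (7,2)
Wall sequence: LBRTLR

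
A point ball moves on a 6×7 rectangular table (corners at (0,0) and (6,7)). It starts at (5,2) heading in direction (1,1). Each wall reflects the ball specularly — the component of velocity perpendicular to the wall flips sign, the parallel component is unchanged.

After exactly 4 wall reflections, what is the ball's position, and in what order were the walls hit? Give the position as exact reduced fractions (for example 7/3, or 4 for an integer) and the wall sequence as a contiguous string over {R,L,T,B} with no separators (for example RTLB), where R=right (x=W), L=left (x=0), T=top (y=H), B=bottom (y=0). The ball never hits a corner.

Final position: (5,0)
Wall sequence: RTLB

1. t=1 → R at (6,3); v=(-1,1)
2. t=4 → T at (2,7); v=(-1,-1)
3. t=2 → L at (0,5); v=(1,-1)
4. t=5 → B at (5,0); v=(1,1)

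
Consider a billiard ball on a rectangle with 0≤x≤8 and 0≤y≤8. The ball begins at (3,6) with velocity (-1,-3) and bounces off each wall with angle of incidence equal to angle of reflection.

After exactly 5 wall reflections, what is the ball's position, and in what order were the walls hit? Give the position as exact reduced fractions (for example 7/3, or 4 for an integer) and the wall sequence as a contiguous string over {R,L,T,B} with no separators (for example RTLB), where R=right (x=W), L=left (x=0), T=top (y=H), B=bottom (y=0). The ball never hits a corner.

1. t=2 → B at (1,0); v=(-1,3)
2. t=1 → L at (0,3); v=(1,3)
3. t=5/3 → T at (5/3,8); v=(1,-3)
4. t=8/3 → B at (13/3,0); v=(1,3)
5. t=8/3 → T at (7,8); v=(1,-3)

Final position: (7,8)
Wall sequence: BLTBT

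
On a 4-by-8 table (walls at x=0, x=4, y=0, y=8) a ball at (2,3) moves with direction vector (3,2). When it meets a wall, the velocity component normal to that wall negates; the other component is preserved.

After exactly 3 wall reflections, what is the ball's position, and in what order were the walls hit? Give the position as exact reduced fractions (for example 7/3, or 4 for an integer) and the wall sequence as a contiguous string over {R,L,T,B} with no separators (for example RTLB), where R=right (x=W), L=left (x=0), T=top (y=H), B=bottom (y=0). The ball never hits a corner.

Final position: (3/2,8)
Wall sequence: RLT

1. t=2/3 → R at (4,13/3); v=(-3,2)
2. t=4/3 → L at (0,7); v=(3,2)
3. t=1/2 → T at (3/2,8); v=(3,-2)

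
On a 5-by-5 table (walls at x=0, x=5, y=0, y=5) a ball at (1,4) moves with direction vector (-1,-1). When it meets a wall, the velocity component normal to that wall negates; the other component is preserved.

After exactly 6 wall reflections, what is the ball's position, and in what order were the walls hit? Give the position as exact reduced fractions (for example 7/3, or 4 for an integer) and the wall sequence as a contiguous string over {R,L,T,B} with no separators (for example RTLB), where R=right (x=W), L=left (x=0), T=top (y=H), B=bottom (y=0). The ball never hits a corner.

Final position: (3,0)
Wall sequence: LBRTLB

1. t=1 → L at (0,3); v=(1,-1)
2. t=3 → B at (3,0); v=(1,1)
3. t=2 → R at (5,2); v=(-1,1)
4. t=3 → T at (2,5); v=(-1,-1)
5. t=2 → L at (0,3); v=(1,-1)
6. t=3 → B at (3,0); v=(1,1)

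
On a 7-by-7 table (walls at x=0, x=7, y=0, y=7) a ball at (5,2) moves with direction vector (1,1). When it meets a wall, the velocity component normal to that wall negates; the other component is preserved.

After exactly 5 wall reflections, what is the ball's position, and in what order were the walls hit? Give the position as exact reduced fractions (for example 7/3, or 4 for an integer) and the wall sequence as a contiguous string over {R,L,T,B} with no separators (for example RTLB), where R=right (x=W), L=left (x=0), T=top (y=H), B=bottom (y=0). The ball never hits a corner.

1. t=2 → R at (7,4); v=(-1,1)
2. t=3 → T at (4,7); v=(-1,-1)
3. t=4 → L at (0,3); v=(1,-1)
4. t=3 → B at (3,0); v=(1,1)
5. t=4 → R at (7,4); v=(-1,1)

Final position: (7,4)
Wall sequence: RTLBR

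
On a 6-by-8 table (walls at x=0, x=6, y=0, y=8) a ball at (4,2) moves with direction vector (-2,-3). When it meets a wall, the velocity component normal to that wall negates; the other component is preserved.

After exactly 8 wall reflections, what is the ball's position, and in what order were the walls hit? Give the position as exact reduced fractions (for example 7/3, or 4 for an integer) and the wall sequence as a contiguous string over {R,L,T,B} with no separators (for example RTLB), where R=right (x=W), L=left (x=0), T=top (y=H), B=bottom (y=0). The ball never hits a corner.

1. t=2/3 → B at (8/3,0); v=(-2,3)
2. t=4/3 → L at (0,4); v=(2,3)
3. t=4/3 → T at (8/3,8); v=(2,-3)
4. t=5/3 → R at (6,3); v=(-2,-3)
5. t=1 → B at (4,0); v=(-2,3)
6. t=2 → L at (0,6); v=(2,3)
7. t=2/3 → T at (4/3,8); v=(2,-3)
8. t=7/3 → R at (6,1); v=(-2,-3)

Final position: (6,1)
Wall sequence: BLTRBLTR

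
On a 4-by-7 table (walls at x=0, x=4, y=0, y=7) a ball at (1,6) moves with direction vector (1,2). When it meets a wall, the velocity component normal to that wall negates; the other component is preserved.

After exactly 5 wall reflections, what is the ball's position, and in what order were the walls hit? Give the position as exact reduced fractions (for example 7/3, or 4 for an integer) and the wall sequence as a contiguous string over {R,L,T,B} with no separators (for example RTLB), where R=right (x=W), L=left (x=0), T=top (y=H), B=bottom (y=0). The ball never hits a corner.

1. t=1/2 → T at (3/2,7); v=(1,-2)
2. t=5/2 → R at (4,2); v=(-1,-2)
3. t=1 → B at (3,0); v=(-1,2)
4. t=3 → L at (0,6); v=(1,2)
5. t=1/2 → T at (1/2,7); v=(1,-2)

Final position: (1/2,7)
Wall sequence: TRBLT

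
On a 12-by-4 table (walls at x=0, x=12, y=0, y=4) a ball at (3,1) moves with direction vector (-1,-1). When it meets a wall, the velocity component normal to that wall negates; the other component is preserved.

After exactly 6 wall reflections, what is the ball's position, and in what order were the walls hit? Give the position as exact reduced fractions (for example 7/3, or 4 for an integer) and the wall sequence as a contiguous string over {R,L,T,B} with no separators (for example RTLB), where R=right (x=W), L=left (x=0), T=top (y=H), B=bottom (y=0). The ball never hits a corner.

Final position: (12,2)
Wall sequence: BLTBTR

1. t=1 → B at (2,0); v=(-1,1)
2. t=2 → L at (0,2); v=(1,1)
3. t=2 → T at (2,4); v=(1,-1)
4. t=4 → B at (6,0); v=(1,1)
5. t=4 → T at (10,4); v=(1,-1)
6. t=2 → R at (12,2); v=(-1,-1)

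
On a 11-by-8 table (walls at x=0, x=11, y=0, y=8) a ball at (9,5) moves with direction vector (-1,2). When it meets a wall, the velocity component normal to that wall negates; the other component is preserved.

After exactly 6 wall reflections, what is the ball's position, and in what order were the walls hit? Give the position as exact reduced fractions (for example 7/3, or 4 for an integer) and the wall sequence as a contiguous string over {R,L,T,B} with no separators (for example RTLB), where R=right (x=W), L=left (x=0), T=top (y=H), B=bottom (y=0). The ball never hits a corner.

1. t=3/2 → T at (15/2,8); v=(-1,-2)
2. t=4 → B at (7/2,0); v=(-1,2)
3. t=7/2 → L at (0,7); v=(1,2)
4. t=1/2 → T at (1/2,8); v=(1,-2)
5. t=4 → B at (9/2,0); v=(1,2)
6. t=4 → T at (17/2,8); v=(1,-2)

Final position: (17/2,8)
Wall sequence: TBLTBT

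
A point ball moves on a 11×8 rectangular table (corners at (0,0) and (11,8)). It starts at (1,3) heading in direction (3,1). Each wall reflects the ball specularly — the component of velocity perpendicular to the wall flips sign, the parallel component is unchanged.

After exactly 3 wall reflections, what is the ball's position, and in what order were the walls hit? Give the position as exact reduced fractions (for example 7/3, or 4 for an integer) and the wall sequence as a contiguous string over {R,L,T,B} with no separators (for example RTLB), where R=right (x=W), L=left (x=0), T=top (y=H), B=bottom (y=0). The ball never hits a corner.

1. t=10/3 → R at (11,19/3); v=(-3,1)
2. t=5/3 → T at (6,8); v=(-3,-1)
3. t=2 → L at (0,6); v=(3,-1)

Final position: (0,6)
Wall sequence: RTL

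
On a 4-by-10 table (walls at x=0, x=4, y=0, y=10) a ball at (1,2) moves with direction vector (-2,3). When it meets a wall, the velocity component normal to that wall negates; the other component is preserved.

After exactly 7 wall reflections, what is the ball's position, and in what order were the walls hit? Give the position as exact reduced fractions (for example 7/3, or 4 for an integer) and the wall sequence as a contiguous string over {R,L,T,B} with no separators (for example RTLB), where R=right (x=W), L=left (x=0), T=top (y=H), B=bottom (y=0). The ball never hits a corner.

1. t=1/2 → L at (0,7/2); v=(2,3)
2. t=2 → R at (4,19/2); v=(-2,3)
3. t=1/6 → T at (11/3,10); v=(-2,-3)
4. t=11/6 → L at (0,9/2); v=(2,-3)
5. t=3/2 → B at (3,0); v=(2,3)
6. t=1/2 → R at (4,3/2); v=(-2,3)
7. t=2 → L at (0,15/2); v=(2,3)

Final position: (0,15/2)
Wall sequence: LRTLBRL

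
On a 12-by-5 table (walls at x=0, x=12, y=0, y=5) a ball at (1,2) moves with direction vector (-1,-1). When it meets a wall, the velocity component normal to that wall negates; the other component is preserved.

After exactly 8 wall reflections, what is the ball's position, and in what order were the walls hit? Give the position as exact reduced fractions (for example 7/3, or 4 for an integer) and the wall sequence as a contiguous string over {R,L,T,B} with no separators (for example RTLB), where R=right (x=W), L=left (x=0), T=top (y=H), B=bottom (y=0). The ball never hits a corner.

1. t=1 → L at (0,1); v=(1,-1)
2. t=1 → B at (1,0); v=(1,1)
3. t=5 → T at (6,5); v=(1,-1)
4. t=5 → B at (11,0); v=(1,1)
5. t=1 → R at (12,1); v=(-1,1)
6. t=4 → T at (8,5); v=(-1,-1)
7. t=5 → B at (3,0); v=(-1,1)
8. t=3 → L at (0,3); v=(1,1)

Final position: (0,3)
Wall sequence: LBTBRTBL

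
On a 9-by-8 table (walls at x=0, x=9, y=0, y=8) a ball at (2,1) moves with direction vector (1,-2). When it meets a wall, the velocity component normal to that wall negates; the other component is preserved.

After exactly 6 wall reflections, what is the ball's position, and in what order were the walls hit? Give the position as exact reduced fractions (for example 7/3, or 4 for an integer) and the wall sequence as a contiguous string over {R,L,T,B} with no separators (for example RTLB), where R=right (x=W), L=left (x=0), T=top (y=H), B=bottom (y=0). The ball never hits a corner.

Final position: (0,1)
Wall sequence: BTRBTL

1. t=1/2 → B at (5/2,0); v=(1,2)
2. t=4 → T at (13/2,8); v=(1,-2)
3. t=5/2 → R at (9,3); v=(-1,-2)
4. t=3/2 → B at (15/2,0); v=(-1,2)
5. t=4 → T at (7/2,8); v=(-1,-2)
6. t=7/2 → L at (0,1); v=(1,-2)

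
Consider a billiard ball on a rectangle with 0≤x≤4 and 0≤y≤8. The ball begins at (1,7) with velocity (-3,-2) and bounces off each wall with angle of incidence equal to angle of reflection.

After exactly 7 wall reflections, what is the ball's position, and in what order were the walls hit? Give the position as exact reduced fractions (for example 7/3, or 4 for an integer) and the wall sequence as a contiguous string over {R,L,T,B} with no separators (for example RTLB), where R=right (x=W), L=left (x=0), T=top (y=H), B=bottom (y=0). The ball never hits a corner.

1. t=1/3 → L at (0,19/3); v=(3,-2)
2. t=4/3 → R at (4,11/3); v=(-3,-2)
3. t=4/3 → L at (0,1); v=(3,-2)
4. t=1/2 → B at (3/2,0); v=(3,2)
5. t=5/6 → R at (4,5/3); v=(-3,2)
6. t=4/3 → L at (0,13/3); v=(3,2)
7. t=4/3 → R at (4,7); v=(-3,2)

Final position: (4,7)
Wall sequence: LRLBRLR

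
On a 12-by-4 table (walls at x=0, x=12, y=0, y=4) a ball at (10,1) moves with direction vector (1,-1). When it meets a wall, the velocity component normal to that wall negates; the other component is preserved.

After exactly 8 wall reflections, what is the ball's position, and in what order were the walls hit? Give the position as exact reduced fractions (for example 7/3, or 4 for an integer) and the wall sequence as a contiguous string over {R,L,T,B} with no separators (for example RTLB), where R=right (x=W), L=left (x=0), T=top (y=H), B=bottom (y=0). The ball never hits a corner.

Final position: (7,4)
Wall sequence: BRTBTLBT

1. t=1 → B at (11,0); v=(1,1)
2. t=1 → R at (12,1); v=(-1,1)
3. t=3 → T at (9,4); v=(-1,-1)
4. t=4 → B at (5,0); v=(-1,1)
5. t=4 → T at (1,4); v=(-1,-1)
6. t=1 → L at (0,3); v=(1,-1)
7. t=3 → B at (3,0); v=(1,1)
8. t=4 → T at (7,4); v=(1,-1)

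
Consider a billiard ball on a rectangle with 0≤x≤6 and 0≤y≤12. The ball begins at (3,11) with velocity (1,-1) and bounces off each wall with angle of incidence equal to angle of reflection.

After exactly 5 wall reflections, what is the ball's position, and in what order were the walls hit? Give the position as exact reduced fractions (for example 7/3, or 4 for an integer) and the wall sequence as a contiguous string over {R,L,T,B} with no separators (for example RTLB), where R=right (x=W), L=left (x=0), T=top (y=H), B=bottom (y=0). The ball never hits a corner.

1. t=3 → R at (6,8); v=(-1,-1)
2. t=6 → L at (0,2); v=(1,-1)
3. t=2 → B at (2,0); v=(1,1)
4. t=4 → R at (6,4); v=(-1,1)
5. t=6 → L at (0,10); v=(1,1)

Final position: (0,10)
Wall sequence: RLBRL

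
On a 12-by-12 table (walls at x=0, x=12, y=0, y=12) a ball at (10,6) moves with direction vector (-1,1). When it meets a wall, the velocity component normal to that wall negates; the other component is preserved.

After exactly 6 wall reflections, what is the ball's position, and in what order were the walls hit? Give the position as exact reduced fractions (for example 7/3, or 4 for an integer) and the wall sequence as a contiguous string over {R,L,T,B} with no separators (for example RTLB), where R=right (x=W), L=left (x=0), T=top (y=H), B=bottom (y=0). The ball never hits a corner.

Final position: (0,8)
Wall sequence: TLBRTL

1. t=6 → T at (4,12); v=(-1,-1)
2. t=4 → L at (0,8); v=(1,-1)
3. t=8 → B at (8,0); v=(1,1)
4. t=4 → R at (12,4); v=(-1,1)
5. t=8 → T at (4,12); v=(-1,-1)
6. t=4 → L at (0,8); v=(1,-1)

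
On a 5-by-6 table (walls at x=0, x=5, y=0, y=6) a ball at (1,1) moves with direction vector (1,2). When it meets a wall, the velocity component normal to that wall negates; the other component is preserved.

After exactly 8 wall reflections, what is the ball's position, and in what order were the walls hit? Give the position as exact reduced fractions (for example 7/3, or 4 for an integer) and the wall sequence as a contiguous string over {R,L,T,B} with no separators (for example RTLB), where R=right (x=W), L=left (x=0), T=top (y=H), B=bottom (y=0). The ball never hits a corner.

1. t=5/2 → T at (7/2,6); v=(1,-2)
2. t=3/2 → R at (5,3); v=(-1,-2)
3. t=3/2 → B at (7/2,0); v=(-1,2)
4. t=3 → T at (1/2,6); v=(-1,-2)
5. t=1/2 → L at (0,5); v=(1,-2)
6. t=5/2 → B at (5/2,0); v=(1,2)
7. t=5/2 → R at (5,5); v=(-1,2)
8. t=1/2 → T at (9/2,6); v=(-1,-2)

Final position: (9/2,6)
Wall sequence: TRBTLBRT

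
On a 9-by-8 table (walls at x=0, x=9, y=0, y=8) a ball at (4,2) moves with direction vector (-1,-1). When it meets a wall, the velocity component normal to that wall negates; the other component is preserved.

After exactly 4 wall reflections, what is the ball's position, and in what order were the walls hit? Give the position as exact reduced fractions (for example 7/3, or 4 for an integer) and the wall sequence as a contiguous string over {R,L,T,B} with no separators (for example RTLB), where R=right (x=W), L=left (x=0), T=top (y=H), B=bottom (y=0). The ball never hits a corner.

Final position: (9,5)
Wall sequence: BLTR

1. t=2 → B at (2,0); v=(-1,1)
2. t=2 → L at (0,2); v=(1,1)
3. t=6 → T at (6,8); v=(1,-1)
4. t=3 → R at (9,5); v=(-1,-1)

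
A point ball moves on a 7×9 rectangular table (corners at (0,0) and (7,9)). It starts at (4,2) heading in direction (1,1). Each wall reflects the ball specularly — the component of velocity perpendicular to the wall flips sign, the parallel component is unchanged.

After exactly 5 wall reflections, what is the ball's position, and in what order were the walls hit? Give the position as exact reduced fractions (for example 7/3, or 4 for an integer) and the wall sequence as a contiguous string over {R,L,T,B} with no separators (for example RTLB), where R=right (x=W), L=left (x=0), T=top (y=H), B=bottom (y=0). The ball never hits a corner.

1. t=3 → R at (7,5); v=(-1,1)
2. t=4 → T at (3,9); v=(-1,-1)
3. t=3 → L at (0,6); v=(1,-1)
4. t=6 → B at (6,0); v=(1,1)
5. t=1 → R at (7,1); v=(-1,1)

Final position: (7,1)
Wall sequence: RTLBR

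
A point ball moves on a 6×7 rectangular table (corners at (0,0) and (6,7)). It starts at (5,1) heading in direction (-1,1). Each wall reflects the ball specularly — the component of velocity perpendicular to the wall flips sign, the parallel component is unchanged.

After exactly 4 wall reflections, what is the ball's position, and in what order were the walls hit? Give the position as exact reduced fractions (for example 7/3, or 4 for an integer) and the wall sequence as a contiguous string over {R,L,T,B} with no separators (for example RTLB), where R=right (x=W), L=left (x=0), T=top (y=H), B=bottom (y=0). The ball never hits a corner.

1. t=5 → L at (0,6); v=(1,1)
2. t=1 → T at (1,7); v=(1,-1)
3. t=5 → R at (6,2); v=(-1,-1)
4. t=2 → B at (4,0); v=(-1,1)

Final position: (4,0)
Wall sequence: LTRB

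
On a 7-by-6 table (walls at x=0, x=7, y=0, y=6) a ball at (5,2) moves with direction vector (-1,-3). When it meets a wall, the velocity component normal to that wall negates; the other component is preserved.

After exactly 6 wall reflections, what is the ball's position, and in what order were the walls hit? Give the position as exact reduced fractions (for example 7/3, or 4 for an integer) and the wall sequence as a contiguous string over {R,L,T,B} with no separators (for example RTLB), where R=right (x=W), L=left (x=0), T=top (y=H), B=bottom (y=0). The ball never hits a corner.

1. t=2/3 → B at (13/3,0); v=(-1,3)
2. t=2 → T at (7/3,6); v=(-1,-3)
3. t=2 → B at (1/3,0); v=(-1,3)
4. t=1/3 → L at (0,1); v=(1,3)
5. t=5/3 → T at (5/3,6); v=(1,-3)
6. t=2 → B at (11/3,0); v=(1,3)

Final position: (11/3,0)
Wall sequence: BTBLTB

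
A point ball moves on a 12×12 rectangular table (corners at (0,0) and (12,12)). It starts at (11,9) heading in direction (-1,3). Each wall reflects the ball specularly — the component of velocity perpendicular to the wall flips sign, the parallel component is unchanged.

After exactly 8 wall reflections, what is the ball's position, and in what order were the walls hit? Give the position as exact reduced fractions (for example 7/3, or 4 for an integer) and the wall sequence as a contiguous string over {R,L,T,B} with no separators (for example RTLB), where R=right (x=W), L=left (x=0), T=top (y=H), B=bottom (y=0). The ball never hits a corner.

1. t=1 → T at (10,12); v=(-1,-3)
2. t=4 → B at (6,0); v=(-1,3)
3. t=4 → T at (2,12); v=(-1,-3)
4. t=2 → L at (0,6); v=(1,-3)
5. t=2 → B at (2,0); v=(1,3)
6. t=4 → T at (6,12); v=(1,-3)
7. t=4 → B at (10,0); v=(1,3)
8. t=2 → R at (12,6); v=(-1,3)

Final position: (12,6)
Wall sequence: TBTLBTBR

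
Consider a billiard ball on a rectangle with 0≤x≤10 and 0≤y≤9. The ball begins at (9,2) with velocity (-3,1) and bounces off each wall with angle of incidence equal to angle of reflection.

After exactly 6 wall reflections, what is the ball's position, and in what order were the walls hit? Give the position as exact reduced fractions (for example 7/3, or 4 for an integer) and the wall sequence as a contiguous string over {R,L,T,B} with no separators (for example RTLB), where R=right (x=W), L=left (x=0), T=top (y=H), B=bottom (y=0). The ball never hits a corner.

Final position: (1,0)
Wall sequence: LRTLRB

1. t=3 → L at (0,5); v=(3,1)
2. t=10/3 → R at (10,25/3); v=(-3,1)
3. t=2/3 → T at (8,9); v=(-3,-1)
4. t=8/3 → L at (0,19/3); v=(3,-1)
5. t=10/3 → R at (10,3); v=(-3,-1)
6. t=3 → B at (1,0); v=(-3,1)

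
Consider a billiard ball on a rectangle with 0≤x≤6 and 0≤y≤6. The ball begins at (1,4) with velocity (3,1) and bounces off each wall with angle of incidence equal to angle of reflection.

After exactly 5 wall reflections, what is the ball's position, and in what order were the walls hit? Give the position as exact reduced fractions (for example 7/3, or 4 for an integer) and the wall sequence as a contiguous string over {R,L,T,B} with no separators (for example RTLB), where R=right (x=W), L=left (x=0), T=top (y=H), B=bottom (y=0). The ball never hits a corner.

Final position: (0,1/3)
Wall sequence: RTLRL

1. t=5/3 → R at (6,17/3); v=(-3,1)
2. t=1/3 → T at (5,6); v=(-3,-1)
3. t=5/3 → L at (0,13/3); v=(3,-1)
4. t=2 → R at (6,7/3); v=(-3,-1)
5. t=2 → L at (0,1/3); v=(3,-1)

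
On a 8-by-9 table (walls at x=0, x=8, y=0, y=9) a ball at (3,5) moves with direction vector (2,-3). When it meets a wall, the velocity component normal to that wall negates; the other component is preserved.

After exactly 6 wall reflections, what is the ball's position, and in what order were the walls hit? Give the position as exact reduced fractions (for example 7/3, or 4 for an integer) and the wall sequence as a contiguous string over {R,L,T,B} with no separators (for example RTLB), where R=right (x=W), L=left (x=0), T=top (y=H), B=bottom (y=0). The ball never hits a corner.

1. t=5/3 → B at (19/3,0); v=(2,3)
2. t=5/6 → R at (8,5/2); v=(-2,3)
3. t=13/6 → T at (11/3,9); v=(-2,-3)
4. t=11/6 → L at (0,7/2); v=(2,-3)
5. t=7/6 → B at (7/3,0); v=(2,3)
6. t=17/6 → R at (8,17/2); v=(-2,3)

Final position: (8,17/2)
Wall sequence: BRTLBR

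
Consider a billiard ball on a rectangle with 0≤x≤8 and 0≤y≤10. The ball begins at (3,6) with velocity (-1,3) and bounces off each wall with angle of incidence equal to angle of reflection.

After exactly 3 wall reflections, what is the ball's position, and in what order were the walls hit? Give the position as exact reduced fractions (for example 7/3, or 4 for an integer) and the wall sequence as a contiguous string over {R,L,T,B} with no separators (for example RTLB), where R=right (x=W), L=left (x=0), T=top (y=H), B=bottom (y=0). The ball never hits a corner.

Final position: (5/3,0)
Wall sequence: TLB

1. t=4/3 → T at (5/3,10); v=(-1,-3)
2. t=5/3 → L at (0,5); v=(1,-3)
3. t=5/3 → B at (5/3,0); v=(1,3)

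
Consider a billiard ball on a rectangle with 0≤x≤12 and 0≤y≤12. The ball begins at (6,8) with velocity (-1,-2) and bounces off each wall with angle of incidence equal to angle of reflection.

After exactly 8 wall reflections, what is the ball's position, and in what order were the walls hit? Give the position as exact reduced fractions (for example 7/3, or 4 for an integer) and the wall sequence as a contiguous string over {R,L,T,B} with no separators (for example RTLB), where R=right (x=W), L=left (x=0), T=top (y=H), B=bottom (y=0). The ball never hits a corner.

Final position: (0,4)
Wall sequence: BLTBRTBL

1. t=4 → B at (2,0); v=(-1,2)
2. t=2 → L at (0,4); v=(1,2)
3. t=4 → T at (4,12); v=(1,-2)
4. t=6 → B at (10,0); v=(1,2)
5. t=2 → R at (12,4); v=(-1,2)
6. t=4 → T at (8,12); v=(-1,-2)
7. t=6 → B at (2,0); v=(-1,2)
8. t=2 → L at (0,4); v=(1,2)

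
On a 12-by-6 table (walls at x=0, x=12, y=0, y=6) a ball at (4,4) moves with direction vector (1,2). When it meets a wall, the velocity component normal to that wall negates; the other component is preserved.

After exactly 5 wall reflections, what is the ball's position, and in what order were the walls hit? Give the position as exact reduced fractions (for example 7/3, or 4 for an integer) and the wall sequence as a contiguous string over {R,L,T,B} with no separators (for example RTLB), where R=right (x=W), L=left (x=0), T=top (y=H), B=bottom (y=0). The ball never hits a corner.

1. t=1 → T at (5,6); v=(1,-2)
2. t=3 → B at (8,0); v=(1,2)
3. t=3 → T at (11,6); v=(1,-2)
4. t=1 → R at (12,4); v=(-1,-2)
5. t=2 → B at (10,0); v=(-1,2)

Final position: (10,0)
Wall sequence: TBTRB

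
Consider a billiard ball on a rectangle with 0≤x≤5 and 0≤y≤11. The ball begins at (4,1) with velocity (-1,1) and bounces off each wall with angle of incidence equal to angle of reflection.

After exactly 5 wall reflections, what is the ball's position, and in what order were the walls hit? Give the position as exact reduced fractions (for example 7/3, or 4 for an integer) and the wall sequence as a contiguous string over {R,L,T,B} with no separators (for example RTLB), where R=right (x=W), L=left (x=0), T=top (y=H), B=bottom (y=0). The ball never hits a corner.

Final position: (5,2)
Wall sequence: LRTLR

1. t=4 → L at (0,5); v=(1,1)
2. t=5 → R at (5,10); v=(-1,1)
3. t=1 → T at (4,11); v=(-1,-1)
4. t=4 → L at (0,7); v=(1,-1)
5. t=5 → R at (5,2); v=(-1,-1)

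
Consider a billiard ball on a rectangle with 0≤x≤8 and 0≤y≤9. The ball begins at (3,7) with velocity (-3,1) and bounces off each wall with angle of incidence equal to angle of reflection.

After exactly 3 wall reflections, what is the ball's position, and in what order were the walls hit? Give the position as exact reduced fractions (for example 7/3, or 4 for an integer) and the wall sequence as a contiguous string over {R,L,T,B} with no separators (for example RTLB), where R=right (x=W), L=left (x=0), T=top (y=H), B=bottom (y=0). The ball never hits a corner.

Final position: (8,22/3)
Wall sequence: LTR

1. t=1 → L at (0,8); v=(3,1)
2. t=1 → T at (3,9); v=(3,-1)
3. t=5/3 → R at (8,22/3); v=(-3,-1)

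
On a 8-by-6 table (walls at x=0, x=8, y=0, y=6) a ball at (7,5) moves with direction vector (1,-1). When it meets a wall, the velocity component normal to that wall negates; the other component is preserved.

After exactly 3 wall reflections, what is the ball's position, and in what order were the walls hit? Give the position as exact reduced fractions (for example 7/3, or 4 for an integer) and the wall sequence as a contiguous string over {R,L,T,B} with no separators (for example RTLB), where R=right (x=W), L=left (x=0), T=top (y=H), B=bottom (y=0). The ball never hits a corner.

Final position: (0,4)
Wall sequence: RBL

1. t=1 → R at (8,4); v=(-1,-1)
2. t=4 → B at (4,0); v=(-1,1)
3. t=4 → L at (0,4); v=(1,1)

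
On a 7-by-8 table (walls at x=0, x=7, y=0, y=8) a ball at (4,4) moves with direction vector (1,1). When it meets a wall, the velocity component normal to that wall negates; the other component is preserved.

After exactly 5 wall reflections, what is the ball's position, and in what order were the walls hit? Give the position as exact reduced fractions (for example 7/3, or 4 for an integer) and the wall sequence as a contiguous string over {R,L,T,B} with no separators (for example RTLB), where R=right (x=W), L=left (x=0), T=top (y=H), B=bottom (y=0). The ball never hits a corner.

1. t=3 → R at (7,7); v=(-1,1)
2. t=1 → T at (6,8); v=(-1,-1)
3. t=6 → L at (0,2); v=(1,-1)
4. t=2 → B at (2,0); v=(1,1)
5. t=5 → R at (7,5); v=(-1,1)

Final position: (7,5)
Wall sequence: RTLBR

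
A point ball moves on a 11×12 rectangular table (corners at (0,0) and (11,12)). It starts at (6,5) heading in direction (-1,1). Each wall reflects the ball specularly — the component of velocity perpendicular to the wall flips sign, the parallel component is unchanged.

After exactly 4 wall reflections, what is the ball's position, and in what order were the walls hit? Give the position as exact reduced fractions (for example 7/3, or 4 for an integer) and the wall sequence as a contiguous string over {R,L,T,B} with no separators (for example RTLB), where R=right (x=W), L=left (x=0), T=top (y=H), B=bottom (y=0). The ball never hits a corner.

1. t=6 → L at (0,11); v=(1,1)
2. t=1 → T at (1,12); v=(1,-1)
3. t=10 → R at (11,2); v=(-1,-1)
4. t=2 → B at (9,0); v=(-1,1)

Final position: (9,0)
Wall sequence: LTRB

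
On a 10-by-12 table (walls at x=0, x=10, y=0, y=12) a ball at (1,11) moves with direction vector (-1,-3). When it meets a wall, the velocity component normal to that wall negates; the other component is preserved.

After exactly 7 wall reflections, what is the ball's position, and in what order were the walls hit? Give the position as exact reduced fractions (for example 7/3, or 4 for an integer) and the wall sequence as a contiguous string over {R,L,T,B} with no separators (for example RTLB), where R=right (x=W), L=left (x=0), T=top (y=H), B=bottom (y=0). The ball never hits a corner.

1. t=1 → L at (0,8); v=(1,-3)
2. t=8/3 → B at (8/3,0); v=(1,3)
3. t=4 → T at (20/3,12); v=(1,-3)
4. t=10/3 → R at (10,2); v=(-1,-3)
5. t=2/3 → B at (28/3,0); v=(-1,3)
6. t=4 → T at (16/3,12); v=(-1,-3)
7. t=4 → B at (4/3,0); v=(-1,3)

Final position: (4/3,0)
Wall sequence: LBTRBTB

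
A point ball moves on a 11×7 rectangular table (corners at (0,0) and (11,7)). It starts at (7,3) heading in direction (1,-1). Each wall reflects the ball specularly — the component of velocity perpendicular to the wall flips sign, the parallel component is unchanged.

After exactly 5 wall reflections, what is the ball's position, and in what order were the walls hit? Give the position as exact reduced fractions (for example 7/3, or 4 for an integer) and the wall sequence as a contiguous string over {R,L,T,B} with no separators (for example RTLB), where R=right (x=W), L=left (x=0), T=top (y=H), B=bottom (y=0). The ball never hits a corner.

1. t=3 → B at (10,0); v=(1,1)
2. t=1 → R at (11,1); v=(-1,1)
3. t=6 → T at (5,7); v=(-1,-1)
4. t=5 → L at (0,2); v=(1,-1)
5. t=2 → B at (2,0); v=(1,1)

Final position: (2,0)
Wall sequence: BRTLB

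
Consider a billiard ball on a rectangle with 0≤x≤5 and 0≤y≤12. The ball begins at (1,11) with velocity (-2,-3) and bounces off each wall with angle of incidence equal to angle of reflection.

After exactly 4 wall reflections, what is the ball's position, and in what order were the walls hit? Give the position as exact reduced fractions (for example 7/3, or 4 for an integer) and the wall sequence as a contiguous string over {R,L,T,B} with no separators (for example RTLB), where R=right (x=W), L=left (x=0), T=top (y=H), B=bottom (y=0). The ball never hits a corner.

1. t=1/2 → L at (0,19/2); v=(2,-3)
2. t=5/2 → R at (5,2); v=(-2,-3)
3. t=2/3 → B at (11/3,0); v=(-2,3)
4. t=11/6 → L at (0,11/2); v=(2,3)

Final position: (0,11/2)
Wall sequence: LRBL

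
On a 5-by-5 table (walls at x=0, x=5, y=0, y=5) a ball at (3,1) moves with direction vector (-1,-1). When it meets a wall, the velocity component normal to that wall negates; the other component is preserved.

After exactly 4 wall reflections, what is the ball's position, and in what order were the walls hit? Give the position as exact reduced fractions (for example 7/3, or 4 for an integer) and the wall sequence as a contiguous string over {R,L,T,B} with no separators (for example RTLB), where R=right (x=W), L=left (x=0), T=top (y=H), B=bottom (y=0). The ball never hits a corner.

Final position: (5,3)
Wall sequence: BLTR

1. t=1 → B at (2,0); v=(-1,1)
2. t=2 → L at (0,2); v=(1,1)
3. t=3 → T at (3,5); v=(1,-1)
4. t=2 → R at (5,3); v=(-1,-1)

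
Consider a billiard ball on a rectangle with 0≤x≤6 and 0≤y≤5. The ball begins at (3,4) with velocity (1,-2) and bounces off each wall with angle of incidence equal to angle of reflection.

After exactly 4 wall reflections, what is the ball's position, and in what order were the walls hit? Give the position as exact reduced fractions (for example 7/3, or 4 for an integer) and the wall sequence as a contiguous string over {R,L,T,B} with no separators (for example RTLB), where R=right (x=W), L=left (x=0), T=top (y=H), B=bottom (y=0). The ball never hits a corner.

Final position: (2,0)
Wall sequence: BRTB

1. t=2 → B at (5,0); v=(1,2)
2. t=1 → R at (6,2); v=(-1,2)
3. t=3/2 → T at (9/2,5); v=(-1,-2)
4. t=5/2 → B at (2,0); v=(-1,2)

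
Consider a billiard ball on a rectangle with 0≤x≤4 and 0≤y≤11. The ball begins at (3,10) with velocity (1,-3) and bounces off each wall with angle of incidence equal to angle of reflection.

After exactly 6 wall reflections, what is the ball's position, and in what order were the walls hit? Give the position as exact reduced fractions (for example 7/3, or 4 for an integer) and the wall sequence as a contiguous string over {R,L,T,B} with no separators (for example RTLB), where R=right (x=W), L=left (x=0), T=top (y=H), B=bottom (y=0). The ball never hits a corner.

1. t=1 → R at (4,7); v=(-1,-3)
2. t=7/3 → B at (5/3,0); v=(-1,3)
3. t=5/3 → L at (0,5); v=(1,3)
4. t=2 → T at (2,11); v=(1,-3)
5. t=2 → R at (4,5); v=(-1,-3)
6. t=5/3 → B at (7/3,0); v=(-1,3)

Final position: (7/3,0)
Wall sequence: RBLTRB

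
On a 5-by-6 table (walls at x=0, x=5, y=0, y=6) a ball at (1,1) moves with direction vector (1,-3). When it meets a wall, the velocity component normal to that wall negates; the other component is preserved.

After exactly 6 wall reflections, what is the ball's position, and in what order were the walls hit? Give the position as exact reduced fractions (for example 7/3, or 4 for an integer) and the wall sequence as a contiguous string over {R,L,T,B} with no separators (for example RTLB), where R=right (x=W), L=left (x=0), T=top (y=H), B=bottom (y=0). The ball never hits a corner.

Final position: (2/3,0)
Wall sequence: BTRBTB

1. t=1/3 → B at (4/3,0); v=(1,3)
2. t=2 → T at (10/3,6); v=(1,-3)
3. t=5/3 → R at (5,1); v=(-1,-3)
4. t=1/3 → B at (14/3,0); v=(-1,3)
5. t=2 → T at (8/3,6); v=(-1,-3)
6. t=2 → B at (2/3,0); v=(-1,3)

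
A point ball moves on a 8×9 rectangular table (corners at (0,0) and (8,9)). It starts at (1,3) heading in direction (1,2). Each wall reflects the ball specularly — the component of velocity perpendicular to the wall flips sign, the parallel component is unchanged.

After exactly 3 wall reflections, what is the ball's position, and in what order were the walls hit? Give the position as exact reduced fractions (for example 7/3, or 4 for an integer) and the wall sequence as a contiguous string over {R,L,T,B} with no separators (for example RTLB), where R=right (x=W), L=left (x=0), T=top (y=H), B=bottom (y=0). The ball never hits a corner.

Final position: (15/2,0)
Wall sequence: TRB

1. t=3 → T at (4,9); v=(1,-2)
2. t=4 → R at (8,1); v=(-1,-2)
3. t=1/2 → B at (15/2,0); v=(-1,2)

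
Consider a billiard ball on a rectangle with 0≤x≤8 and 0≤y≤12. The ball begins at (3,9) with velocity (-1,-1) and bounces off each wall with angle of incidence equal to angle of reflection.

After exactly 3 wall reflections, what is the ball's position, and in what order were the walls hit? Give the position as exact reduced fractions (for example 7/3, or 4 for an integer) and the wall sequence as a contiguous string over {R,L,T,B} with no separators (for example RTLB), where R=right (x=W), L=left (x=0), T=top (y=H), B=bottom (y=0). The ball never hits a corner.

Final position: (8,2)
Wall sequence: LBR

1. t=3 → L at (0,6); v=(1,-1)
2. t=6 → B at (6,0); v=(1,1)
3. t=2 → R at (8,2); v=(-1,1)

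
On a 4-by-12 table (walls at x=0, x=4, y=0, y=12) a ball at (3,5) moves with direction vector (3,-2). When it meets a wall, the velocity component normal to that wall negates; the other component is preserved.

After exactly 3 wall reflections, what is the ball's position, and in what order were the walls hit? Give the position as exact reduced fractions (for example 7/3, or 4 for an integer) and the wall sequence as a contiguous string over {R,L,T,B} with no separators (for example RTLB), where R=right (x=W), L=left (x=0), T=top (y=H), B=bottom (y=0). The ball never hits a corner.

Final position: (5/2,0)
Wall sequence: RLB

1. t=1/3 → R at (4,13/3); v=(-3,-2)
2. t=4/3 → L at (0,5/3); v=(3,-2)
3. t=5/6 → B at (5/2,0); v=(3,2)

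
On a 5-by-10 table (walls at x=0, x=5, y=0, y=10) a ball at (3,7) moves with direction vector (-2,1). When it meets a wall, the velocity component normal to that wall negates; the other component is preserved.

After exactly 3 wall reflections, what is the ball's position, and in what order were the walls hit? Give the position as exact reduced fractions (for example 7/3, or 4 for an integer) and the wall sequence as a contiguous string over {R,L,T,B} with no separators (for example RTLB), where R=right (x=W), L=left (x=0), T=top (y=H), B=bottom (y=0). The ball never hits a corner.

1. t=3/2 → L at (0,17/2); v=(2,1)
2. t=3/2 → T at (3,10); v=(2,-1)
3. t=1 → R at (5,9); v=(-2,-1)

Final position: (5,9)
Wall sequence: LTR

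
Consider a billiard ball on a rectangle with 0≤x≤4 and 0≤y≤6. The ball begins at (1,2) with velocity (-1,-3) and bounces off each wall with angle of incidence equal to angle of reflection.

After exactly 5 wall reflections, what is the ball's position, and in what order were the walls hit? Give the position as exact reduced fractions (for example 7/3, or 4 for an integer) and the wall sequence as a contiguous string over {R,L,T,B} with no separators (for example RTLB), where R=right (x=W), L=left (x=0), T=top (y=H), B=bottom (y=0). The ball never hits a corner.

1. t=2/3 → B at (1/3,0); v=(-1,3)
2. t=1/3 → L at (0,1); v=(1,3)
3. t=5/3 → T at (5/3,6); v=(1,-3)
4. t=2 → B at (11/3,0); v=(1,3)
5. t=1/3 → R at (4,1); v=(-1,3)

Final position: (4,1)
Wall sequence: BLTBR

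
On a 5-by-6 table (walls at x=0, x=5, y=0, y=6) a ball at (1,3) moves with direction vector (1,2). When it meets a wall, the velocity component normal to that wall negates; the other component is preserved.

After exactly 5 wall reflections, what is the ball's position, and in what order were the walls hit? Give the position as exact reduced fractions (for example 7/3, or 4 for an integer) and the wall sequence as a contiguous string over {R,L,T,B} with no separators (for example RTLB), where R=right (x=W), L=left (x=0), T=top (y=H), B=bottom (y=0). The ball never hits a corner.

Final position: (0,3)
Wall sequence: TRBTL

1. t=3/2 → T at (5/2,6); v=(1,-2)
2. t=5/2 → R at (5,1); v=(-1,-2)
3. t=1/2 → B at (9/2,0); v=(-1,2)
4. t=3 → T at (3/2,6); v=(-1,-2)
5. t=3/2 → L at (0,3); v=(1,-2)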